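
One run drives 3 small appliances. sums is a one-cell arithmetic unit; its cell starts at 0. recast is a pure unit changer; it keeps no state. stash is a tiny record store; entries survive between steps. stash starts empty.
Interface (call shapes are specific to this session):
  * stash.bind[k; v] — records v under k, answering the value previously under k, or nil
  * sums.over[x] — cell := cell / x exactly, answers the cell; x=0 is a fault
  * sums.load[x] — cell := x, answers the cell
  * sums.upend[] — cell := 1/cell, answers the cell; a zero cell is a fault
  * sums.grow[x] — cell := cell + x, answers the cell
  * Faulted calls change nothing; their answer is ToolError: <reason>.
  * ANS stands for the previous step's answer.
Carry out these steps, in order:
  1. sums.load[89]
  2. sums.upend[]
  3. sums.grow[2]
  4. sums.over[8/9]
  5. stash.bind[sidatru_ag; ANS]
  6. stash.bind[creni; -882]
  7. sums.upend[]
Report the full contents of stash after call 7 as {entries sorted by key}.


Answer: {creni=-882, sidatru_ag=1611/712}

Derivation:
Step: sums.load[x: 89]
Result: 89
Step: sums.upend[]
Result: 1/89
Step: sums.grow[x: 2]
Result: 179/89
Step: sums.over[x: 8/9]
Result: 1611/712
Step: stash.bind[k: sidatru_ag; v: ANS]
Result: nil
Step: stash.bind[k: creni; v: -882]
Result: nil
Step: sums.upend[]
Result: 712/1611


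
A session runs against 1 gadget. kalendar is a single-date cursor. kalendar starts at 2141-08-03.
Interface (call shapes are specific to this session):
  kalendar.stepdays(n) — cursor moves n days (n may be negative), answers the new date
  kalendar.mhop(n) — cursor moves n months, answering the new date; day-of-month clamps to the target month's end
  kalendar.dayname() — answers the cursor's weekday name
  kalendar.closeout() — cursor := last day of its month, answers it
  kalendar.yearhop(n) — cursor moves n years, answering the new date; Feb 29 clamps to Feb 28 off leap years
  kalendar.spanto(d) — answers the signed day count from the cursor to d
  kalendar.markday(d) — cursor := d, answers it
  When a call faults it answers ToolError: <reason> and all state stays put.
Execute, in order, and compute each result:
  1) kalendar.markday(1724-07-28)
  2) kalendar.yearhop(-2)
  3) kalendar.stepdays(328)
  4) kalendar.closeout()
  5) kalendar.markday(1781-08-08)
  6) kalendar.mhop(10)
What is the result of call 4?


Answer: 1723-06-30

Derivation:
Do: kalendar.markday[1724-07-28]
See: 1724-07-28
Do: kalendar.yearhop[-2]
See: 1722-07-28
Do: kalendar.stepdays[328]
See: 1723-06-21
Do: kalendar.closeout[]
See: 1723-06-30
Do: kalendar.markday[1781-08-08]
See: 1781-08-08
Do: kalendar.mhop[10]
See: 1782-06-08


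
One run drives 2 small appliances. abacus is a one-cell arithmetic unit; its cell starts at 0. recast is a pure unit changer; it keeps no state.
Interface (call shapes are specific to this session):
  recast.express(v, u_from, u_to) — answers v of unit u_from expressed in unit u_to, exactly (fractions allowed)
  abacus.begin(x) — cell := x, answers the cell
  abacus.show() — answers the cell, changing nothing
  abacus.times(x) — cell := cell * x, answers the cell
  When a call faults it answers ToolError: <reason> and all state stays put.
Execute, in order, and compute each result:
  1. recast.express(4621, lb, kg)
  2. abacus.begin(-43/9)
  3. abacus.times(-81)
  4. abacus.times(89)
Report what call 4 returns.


-> recast.express(v→4621, u_from→lb, u_to→kg)
<- 209605034177/100000000
-> abacus.begin(x→-43/9)
<- -43/9
-> abacus.times(x→-81)
<- 387
-> abacus.times(x→89)
<- 34443

Answer: 34443


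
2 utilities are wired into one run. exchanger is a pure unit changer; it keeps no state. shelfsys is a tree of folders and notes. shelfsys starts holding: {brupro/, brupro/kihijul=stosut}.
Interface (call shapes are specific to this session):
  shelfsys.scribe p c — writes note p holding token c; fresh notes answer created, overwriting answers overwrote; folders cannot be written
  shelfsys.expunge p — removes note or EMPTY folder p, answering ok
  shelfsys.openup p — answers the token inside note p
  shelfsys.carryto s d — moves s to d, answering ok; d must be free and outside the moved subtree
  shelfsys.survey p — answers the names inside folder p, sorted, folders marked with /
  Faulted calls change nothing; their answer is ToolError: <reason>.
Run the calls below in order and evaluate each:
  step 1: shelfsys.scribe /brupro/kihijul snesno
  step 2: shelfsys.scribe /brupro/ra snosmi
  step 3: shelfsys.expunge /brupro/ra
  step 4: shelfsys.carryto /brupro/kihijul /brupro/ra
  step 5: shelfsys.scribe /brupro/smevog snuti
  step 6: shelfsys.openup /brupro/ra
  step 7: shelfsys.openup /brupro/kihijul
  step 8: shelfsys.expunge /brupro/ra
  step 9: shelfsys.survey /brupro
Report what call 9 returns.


==> scribe(p='/brupro/kihijul', c='snesno')
<== overwrote
==> scribe(p='/brupro/ra', c='snosmi')
<== created
==> expunge(p='/brupro/ra')
<== ok
==> carryto(s='/brupro/kihijul', d='/brupro/ra')
<== ok
==> scribe(p='/brupro/smevog', c='snuti')
<== created
==> openup(p='/brupro/ra')
<== snesno
==> openup(p='/brupro/kihijul')
<== ToolError: not found
==> expunge(p='/brupro/ra')
<== ok
==> survey(p='/brupro')
<== [smevog]

Answer: [smevog]


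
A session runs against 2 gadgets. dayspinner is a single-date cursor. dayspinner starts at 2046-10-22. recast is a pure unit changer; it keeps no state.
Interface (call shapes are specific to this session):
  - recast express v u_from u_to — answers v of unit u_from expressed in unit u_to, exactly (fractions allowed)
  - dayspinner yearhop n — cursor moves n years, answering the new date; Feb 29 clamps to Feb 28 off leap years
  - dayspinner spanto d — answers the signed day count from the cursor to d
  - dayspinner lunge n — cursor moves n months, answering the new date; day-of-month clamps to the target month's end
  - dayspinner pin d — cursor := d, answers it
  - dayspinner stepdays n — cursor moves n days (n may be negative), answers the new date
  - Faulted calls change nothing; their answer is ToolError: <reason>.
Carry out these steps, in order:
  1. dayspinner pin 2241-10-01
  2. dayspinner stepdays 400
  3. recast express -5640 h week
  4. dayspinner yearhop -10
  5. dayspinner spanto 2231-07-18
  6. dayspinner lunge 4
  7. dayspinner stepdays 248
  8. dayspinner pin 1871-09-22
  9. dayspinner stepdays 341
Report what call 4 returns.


[in] dayspinner pin d=2241-10-01
:: 2241-10-01
[in] dayspinner stepdays n=400
:: 2242-11-05
[in] recast express v=-5640 u_from=h u_to=week
:: -235/7
[in] dayspinner yearhop n=-10
:: 2232-11-05
[in] dayspinner spanto d=2231-07-18
:: -476
[in] dayspinner lunge n=4
:: 2233-03-05
[in] dayspinner stepdays n=248
:: 2233-11-08
[in] dayspinner pin d=1871-09-22
:: 1871-09-22
[in] dayspinner stepdays n=341
:: 1872-08-28

Answer: 2232-11-05


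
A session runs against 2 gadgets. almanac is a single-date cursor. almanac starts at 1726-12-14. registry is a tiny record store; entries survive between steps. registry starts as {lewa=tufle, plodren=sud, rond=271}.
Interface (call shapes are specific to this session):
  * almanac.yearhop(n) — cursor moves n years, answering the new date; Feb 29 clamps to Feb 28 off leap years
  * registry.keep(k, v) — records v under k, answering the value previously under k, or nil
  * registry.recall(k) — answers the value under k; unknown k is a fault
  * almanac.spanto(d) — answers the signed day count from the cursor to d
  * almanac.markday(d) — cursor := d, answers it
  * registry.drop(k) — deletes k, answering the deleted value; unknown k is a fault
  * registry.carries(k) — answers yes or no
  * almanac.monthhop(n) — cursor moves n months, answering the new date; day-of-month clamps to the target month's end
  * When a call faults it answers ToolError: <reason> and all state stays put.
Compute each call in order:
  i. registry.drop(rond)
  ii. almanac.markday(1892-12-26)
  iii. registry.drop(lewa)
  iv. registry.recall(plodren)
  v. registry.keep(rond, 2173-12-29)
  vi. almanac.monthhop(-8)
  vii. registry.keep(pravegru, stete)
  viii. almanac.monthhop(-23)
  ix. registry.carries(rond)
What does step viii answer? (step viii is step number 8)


Answer: 1890-05-26

Derivation:
[in] registry.drop k=rond
= 271
[in] almanac.markday d=1892-12-26
= 1892-12-26
[in] registry.drop k=lewa
= tufle
[in] registry.recall k=plodren
= sud
[in] registry.keep k=rond v=2173-12-29
= nil
[in] almanac.monthhop n=-8
= 1892-04-26
[in] registry.keep k=pravegru v=stete
= nil
[in] almanac.monthhop n=-23
= 1890-05-26
[in] registry.carries k=rond
= yes


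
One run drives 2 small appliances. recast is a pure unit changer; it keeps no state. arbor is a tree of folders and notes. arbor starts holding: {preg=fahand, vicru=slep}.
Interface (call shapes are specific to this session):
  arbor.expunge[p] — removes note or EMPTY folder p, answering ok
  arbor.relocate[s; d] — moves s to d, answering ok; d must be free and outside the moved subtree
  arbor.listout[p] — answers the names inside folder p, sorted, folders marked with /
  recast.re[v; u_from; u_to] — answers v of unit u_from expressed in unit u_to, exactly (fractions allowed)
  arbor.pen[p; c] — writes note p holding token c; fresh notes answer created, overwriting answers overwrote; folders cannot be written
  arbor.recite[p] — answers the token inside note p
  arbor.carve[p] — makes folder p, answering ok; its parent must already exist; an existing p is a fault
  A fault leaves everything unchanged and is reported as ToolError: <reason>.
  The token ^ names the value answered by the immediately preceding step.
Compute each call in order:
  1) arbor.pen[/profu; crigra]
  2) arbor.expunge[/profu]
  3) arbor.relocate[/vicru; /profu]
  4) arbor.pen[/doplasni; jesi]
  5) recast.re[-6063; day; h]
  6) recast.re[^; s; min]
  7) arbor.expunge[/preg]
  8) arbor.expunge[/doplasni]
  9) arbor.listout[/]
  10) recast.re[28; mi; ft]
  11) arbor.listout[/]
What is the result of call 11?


[in] arbor.pen p→/profu c→crigra
= created
[in] arbor.expunge p→/profu
= ok
[in] arbor.relocate s→/vicru d→/profu
= ok
[in] arbor.pen p→/doplasni c→jesi
= created
[in] recast.re v→-6063 u_from→day u_to→h
= -145512
[in] recast.re v→^ u_from→s u_to→min
= -12126/5
[in] arbor.expunge p→/preg
= ok
[in] arbor.expunge p→/doplasni
= ok
[in] arbor.listout p→/
= [profu]
[in] recast.re v→28 u_from→mi u_to→ft
= 147840
[in] arbor.listout p→/
= [profu]

Answer: [profu]


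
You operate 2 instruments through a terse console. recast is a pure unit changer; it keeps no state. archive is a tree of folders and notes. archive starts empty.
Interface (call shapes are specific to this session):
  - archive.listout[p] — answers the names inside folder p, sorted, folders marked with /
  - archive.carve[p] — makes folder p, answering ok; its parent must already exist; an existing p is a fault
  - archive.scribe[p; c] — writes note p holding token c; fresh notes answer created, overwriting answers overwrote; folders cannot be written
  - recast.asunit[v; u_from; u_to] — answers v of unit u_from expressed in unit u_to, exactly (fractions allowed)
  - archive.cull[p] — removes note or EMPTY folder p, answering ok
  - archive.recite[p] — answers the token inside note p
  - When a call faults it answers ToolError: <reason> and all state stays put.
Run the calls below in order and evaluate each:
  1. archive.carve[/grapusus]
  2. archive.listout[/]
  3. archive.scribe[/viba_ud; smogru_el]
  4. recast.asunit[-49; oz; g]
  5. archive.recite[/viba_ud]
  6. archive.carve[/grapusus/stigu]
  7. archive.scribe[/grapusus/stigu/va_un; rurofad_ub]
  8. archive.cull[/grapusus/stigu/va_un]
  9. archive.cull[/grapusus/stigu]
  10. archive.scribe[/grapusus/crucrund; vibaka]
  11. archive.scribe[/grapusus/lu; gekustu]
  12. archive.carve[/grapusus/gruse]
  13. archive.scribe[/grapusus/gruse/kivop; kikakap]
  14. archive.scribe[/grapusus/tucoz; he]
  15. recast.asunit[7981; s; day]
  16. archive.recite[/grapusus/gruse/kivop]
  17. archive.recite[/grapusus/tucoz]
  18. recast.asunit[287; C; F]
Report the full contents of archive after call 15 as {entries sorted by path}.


// 1. carve(/grapusus) : ok
// 2. listout(/) : [grapusus/]
// 3. scribe(/viba_ud, smogru_el) : created
// 4. asunit(-49, oz, g) : -2222602613/1600000
// 5. recite(/viba_ud) : smogru_el
// 6. carve(/grapusus/stigu) : ok
// 7. scribe(/grapusus/stigu/va_un, rurofad_ub) : created
// 8. cull(/grapusus/stigu/va_un) : ok
// 9. cull(/grapusus/stigu) : ok
// 10. scribe(/grapusus/crucrund, vibaka) : created
// 11. scribe(/grapusus/lu, gekustu) : created
// 12. carve(/grapusus/gruse) : ok
// 13. scribe(/grapusus/gruse/kivop, kikakap) : created
// 14. scribe(/grapusus/tucoz, he) : created
// 15. asunit(7981, s, day) : 7981/86400
// 16. recite(/grapusus/gruse/kivop) : kikakap
// 17. recite(/grapusus/tucoz) : he
// 18. asunit(287, C, F) : 2743/5

Answer: {grapusus/, grapusus/crucrund=vibaka, grapusus/gruse/, grapusus/gruse/kivop=kikakap, grapusus/lu=gekustu, grapusus/tucoz=he, viba_ud=smogru_el}


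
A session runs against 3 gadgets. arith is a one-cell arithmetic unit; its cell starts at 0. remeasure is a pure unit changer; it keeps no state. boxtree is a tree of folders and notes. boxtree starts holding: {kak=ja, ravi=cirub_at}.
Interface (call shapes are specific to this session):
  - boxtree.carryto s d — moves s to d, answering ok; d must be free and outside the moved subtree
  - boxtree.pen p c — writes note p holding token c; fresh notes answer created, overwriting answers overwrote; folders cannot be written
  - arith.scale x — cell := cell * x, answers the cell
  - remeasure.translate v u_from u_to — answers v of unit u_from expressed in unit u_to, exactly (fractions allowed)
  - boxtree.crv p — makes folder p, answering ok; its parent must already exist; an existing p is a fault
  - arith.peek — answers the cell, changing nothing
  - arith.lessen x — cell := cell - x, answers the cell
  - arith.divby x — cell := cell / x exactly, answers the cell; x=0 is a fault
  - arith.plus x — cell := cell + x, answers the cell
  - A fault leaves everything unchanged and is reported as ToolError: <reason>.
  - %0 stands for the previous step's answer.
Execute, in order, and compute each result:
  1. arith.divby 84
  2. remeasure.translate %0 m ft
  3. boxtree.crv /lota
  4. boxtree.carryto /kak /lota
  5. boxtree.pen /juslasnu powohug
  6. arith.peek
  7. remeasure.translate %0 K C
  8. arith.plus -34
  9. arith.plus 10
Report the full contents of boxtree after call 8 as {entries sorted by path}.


~$ arith.divby x='84'
  0
~$ remeasure.translate v='%0' u_from='m' u_to='ft'
  0
~$ boxtree.crv p='/lota'
  ok
~$ boxtree.carryto s='/kak' d='/lota'
  ToolError: exists
~$ boxtree.pen p='/juslasnu' c='powohug'
  created
~$ arith.peek
  0
~$ remeasure.translate v='%0' u_from='K' u_to='C'
  -5463/20
~$ arith.plus x='-34'
  -34
~$ arith.plus x='10'
  -24

Answer: {juslasnu=powohug, kak=ja, lota/, ravi=cirub_at}


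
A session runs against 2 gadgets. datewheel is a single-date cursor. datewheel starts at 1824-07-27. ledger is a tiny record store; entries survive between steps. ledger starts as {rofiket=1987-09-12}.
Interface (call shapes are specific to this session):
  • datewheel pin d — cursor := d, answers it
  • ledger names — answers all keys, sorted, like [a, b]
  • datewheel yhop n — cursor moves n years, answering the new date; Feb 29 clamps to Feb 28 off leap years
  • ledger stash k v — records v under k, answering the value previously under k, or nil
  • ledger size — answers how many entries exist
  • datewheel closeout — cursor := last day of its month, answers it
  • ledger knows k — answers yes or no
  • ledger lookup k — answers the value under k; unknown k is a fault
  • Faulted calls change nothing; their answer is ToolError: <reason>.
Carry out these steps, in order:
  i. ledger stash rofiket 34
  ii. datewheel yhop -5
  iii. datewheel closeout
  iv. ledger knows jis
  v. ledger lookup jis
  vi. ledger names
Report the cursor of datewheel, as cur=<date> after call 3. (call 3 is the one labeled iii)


-> ledger stash(k→rofiket, v→34)
<- 1987-09-12
-> datewheel yhop(n→-5)
<- 1819-07-27
-> datewheel closeout()
<- 1819-07-31
-> ledger knows(k→jis)
<- no
-> ledger lookup(k→jis)
<- ToolError: no such key jis
-> ledger names()
<- [rofiket]

Answer: cur=1819-07-31


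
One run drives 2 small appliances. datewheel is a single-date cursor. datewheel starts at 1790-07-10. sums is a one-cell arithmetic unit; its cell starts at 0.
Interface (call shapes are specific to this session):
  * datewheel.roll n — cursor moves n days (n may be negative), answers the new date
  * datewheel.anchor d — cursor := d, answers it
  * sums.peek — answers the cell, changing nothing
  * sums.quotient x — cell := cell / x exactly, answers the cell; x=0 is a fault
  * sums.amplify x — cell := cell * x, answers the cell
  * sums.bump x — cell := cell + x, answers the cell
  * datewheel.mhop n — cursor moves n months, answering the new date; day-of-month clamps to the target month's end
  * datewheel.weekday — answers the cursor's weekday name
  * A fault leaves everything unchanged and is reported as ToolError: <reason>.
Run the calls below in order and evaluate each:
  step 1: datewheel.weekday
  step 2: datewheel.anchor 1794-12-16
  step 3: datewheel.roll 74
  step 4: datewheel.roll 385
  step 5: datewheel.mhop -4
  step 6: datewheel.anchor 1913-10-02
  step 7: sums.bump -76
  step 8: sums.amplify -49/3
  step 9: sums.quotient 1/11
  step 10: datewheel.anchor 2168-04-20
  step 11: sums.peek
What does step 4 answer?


// datewheel.weekday() == Saturday
// datewheel.anchor(d='1794-12-16') == 1794-12-16
// datewheel.roll(n='74') == 1795-02-28
// datewheel.roll(n='385') == 1796-03-19
// datewheel.mhop(n='-4') == 1795-11-19
// datewheel.anchor(d='1913-10-02') == 1913-10-02
// sums.bump(x='-76') == -76
// sums.amplify(x='-49/3') == 3724/3
// sums.quotient(x='1/11') == 40964/3
// datewheel.anchor(d='2168-04-20') == 2168-04-20
// sums.peek() == 40964/3

Answer: 1796-03-19


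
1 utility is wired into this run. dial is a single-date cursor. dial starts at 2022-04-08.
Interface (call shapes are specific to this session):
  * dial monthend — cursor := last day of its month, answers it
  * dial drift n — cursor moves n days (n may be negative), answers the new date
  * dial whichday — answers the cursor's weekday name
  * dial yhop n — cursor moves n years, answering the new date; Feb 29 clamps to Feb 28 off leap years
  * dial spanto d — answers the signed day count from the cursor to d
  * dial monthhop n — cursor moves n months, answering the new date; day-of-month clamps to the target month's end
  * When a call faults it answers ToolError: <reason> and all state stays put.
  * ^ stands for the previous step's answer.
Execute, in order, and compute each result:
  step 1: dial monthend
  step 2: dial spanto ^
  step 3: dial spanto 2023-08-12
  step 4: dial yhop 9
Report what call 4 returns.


Act: dial monthend[]
Obs: 2022-04-30
Act: dial spanto[d=^]
Obs: 0
Act: dial spanto[d=2023-08-12]
Obs: 469
Act: dial yhop[n=9]
Obs: 2031-04-30

Answer: 2031-04-30


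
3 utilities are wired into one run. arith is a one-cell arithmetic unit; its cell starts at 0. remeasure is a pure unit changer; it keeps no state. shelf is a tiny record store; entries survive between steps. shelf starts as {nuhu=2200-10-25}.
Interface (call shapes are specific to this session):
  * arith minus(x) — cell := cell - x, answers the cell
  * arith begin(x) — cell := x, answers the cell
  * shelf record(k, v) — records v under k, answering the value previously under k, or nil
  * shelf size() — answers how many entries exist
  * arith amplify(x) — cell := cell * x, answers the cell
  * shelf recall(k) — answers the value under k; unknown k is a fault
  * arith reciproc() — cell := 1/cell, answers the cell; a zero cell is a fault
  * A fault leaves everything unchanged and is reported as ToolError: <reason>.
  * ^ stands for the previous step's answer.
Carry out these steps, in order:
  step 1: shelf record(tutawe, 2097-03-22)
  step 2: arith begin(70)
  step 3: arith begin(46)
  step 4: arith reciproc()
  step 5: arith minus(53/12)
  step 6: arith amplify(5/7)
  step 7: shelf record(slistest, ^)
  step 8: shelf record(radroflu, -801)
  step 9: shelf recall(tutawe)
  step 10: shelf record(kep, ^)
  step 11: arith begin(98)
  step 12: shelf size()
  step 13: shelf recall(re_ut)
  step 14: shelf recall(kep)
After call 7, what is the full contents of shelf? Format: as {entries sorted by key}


> shelf record k=tutawe v=2097-03-22
[out] nil
> arith begin x=70
[out] 70
> arith begin x=46
[out] 46
> arith reciproc
[out] 1/46
> arith minus x=53/12
[out] -1213/276
> arith amplify x=5/7
[out] -6065/1932
> shelf record k=slistest v=^
[out] nil
> shelf record k=radroflu v=-801
[out] nil
> shelf recall k=tutawe
[out] 2097-03-22
> shelf record k=kep v=^
[out] nil
> arith begin x=98
[out] 98
> shelf size
[out] 5
> shelf recall k=re_ut
[out] ToolError: no such key re_ut
> shelf recall k=kep
[out] 2097-03-22

Answer: {nuhu=2200-10-25, slistest=-6065/1932, tutawe=2097-03-22}


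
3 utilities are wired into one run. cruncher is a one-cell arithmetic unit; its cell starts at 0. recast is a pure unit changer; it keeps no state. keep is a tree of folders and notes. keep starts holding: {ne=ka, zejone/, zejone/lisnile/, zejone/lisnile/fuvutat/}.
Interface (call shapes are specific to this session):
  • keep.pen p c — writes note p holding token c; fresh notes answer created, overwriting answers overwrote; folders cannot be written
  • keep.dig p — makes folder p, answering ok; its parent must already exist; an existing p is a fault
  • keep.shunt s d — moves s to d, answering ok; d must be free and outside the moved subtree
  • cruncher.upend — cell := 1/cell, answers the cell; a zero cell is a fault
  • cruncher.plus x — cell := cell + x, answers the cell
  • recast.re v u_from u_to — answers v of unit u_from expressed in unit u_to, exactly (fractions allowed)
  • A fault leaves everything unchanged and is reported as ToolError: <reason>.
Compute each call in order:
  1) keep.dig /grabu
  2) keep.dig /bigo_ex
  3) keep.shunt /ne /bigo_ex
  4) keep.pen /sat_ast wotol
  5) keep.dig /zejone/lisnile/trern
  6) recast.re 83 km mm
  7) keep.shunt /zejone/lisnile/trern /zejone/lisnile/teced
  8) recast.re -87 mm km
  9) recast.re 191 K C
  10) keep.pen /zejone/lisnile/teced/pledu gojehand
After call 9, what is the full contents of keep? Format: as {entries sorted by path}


% 1. keep.dig(p='/grabu') -> ok
% 2. keep.dig(p='/bigo_ex') -> ok
% 3. keep.shunt(s='/ne', d='/bigo_ex') -> ToolError: exists
% 4. keep.pen(p='/sat_ast', c='wotol') -> created
% 5. keep.dig(p='/zejone/lisnile/trern') -> ok
% 6. recast.re(v='83', u_from='km', u_to='mm') -> 83000000
% 7. keep.shunt(s='/zejone/lisnile/trern', d='/zejone/lisnile/teced') -> ok
% 8. recast.re(v='-87', u_from='mm', u_to='km') -> -87/1000000
% 9. recast.re(v='191', u_from='K', u_to='C') -> -1643/20
% 10. keep.pen(p='/zejone/lisnile/teced/pledu', c='gojehand') -> created

Answer: {bigo_ex/, grabu/, ne=ka, sat_ast=wotol, zejone/, zejone/lisnile/, zejone/lisnile/fuvutat/, zejone/lisnile/teced/}


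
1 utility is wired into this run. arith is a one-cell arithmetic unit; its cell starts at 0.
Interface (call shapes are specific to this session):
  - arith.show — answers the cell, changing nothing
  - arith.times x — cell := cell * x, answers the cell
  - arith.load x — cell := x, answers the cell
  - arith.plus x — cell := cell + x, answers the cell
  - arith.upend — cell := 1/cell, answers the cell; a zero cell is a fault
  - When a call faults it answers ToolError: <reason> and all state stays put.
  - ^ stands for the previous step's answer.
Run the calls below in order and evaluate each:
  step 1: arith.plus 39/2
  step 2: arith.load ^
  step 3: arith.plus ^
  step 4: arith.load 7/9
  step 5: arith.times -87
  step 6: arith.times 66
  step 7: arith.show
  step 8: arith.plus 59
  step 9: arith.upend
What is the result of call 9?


→ plus(x: 39/2)
← 39/2
→ load(x: ^)
← 39/2
→ plus(x: ^)
← 39
→ load(x: 7/9)
← 7/9
→ times(x: -87)
← -203/3
→ times(x: 66)
← -4466
→ show()
← -4466
→ plus(x: 59)
← -4407
→ upend()
← -1/4407

Answer: -1/4407


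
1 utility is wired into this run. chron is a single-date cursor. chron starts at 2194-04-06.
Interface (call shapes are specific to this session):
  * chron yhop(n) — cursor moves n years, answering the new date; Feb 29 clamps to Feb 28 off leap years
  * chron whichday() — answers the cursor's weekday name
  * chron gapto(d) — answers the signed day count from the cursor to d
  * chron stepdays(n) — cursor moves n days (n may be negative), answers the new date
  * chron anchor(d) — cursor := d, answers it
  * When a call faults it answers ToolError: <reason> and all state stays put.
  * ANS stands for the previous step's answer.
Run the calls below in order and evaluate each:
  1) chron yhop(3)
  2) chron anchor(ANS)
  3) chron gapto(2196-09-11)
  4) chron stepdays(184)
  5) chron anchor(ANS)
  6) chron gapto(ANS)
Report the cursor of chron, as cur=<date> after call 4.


Answer: cur=2197-10-07

Derivation:
Using chron yhop using n=3, and observe 2197-04-06.
Next I call chron anchor using d=ANS, and get 2197-04-06.
Now I run chron gapto using d=2196-09-11, — result: -207.
I invoke chron stepdays using n=184, giving 2197-10-07.
Using chron anchor using d=ANS, giving 2197-10-07.
Using chron gapto using d=ANS, giving 0.


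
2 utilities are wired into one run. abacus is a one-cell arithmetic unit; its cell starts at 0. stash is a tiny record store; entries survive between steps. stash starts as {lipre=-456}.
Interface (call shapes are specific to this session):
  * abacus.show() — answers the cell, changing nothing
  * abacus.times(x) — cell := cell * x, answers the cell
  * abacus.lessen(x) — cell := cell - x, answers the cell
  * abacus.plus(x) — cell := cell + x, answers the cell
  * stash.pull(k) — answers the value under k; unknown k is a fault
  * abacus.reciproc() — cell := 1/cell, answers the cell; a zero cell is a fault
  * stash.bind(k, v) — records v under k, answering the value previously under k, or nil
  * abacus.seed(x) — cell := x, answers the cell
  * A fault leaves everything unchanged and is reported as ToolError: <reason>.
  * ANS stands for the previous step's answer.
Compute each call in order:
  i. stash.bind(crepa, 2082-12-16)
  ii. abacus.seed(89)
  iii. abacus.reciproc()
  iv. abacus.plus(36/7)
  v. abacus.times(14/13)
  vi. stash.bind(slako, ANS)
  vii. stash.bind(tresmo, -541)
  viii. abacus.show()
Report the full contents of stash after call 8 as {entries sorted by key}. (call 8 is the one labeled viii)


~$ stash.bind k=crepa v=2082-12-16
[out] nil
~$ abacus.seed x=89
[out] 89
~$ abacus.reciproc
[out] 1/89
~$ abacus.plus x=36/7
[out] 3211/623
~$ abacus.times x=14/13
[out] 494/89
~$ stash.bind k=slako v=ANS
[out] nil
~$ stash.bind k=tresmo v=-541
[out] nil
~$ abacus.show
[out] 494/89

Answer: {crepa=2082-12-16, lipre=-456, slako=494/89, tresmo=-541}


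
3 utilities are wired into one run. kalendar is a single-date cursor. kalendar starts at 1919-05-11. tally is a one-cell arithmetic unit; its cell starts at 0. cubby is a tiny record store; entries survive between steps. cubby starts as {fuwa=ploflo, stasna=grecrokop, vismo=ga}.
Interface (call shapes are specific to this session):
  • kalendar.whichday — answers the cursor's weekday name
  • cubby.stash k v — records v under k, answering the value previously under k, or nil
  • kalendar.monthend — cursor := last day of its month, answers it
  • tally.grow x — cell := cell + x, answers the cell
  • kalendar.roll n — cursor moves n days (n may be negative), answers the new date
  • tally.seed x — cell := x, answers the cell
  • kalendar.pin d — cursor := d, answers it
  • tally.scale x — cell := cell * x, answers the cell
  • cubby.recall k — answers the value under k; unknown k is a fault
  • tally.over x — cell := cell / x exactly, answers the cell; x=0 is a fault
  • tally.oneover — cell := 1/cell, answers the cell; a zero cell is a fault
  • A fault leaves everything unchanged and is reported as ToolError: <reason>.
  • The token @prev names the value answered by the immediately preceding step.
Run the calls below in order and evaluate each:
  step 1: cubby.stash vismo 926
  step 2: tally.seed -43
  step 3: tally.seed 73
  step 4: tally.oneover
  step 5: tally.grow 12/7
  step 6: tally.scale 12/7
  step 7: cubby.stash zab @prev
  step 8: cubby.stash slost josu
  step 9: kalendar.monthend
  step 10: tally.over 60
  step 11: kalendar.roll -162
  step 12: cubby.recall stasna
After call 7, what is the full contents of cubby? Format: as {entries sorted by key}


Answer: {fuwa=ploflo, stasna=grecrokop, vismo=926, zab=10596/3577}

Derivation:
! 1. cubby.stash(k→vismo, v→926) -> ga
! 2. tally.seed(x→-43) -> -43
! 3. tally.seed(x→73) -> 73
! 4. tally.oneover() -> 1/73
! 5. tally.grow(x→12/7) -> 883/511
! 6. tally.scale(x→12/7) -> 10596/3577
! 7. cubby.stash(k→zab, v→@prev) -> nil
! 8. cubby.stash(k→slost, v→josu) -> nil
! 9. kalendar.monthend() -> 1919-05-31
! 10. tally.over(x→60) -> 883/17885
! 11. kalendar.roll(n→-162) -> 1918-12-20
! 12. cubby.recall(k→stasna) -> grecrokop


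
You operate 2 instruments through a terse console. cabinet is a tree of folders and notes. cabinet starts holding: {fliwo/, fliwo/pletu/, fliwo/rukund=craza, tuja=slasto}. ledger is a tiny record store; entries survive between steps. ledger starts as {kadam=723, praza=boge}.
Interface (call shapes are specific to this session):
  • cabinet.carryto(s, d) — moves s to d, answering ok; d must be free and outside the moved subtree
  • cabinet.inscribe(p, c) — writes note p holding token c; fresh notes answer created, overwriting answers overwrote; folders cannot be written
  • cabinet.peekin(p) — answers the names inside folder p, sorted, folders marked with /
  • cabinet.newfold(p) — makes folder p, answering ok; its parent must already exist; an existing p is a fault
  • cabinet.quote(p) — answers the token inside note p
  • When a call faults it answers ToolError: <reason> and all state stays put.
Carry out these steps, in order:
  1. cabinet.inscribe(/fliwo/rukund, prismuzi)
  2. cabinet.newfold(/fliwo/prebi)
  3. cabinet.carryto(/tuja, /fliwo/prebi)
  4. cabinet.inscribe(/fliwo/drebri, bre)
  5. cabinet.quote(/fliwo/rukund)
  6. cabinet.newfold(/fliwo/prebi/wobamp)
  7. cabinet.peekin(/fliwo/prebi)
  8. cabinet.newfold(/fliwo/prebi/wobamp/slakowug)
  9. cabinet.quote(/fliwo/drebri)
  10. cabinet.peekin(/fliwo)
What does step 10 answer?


! cabinet.inscribe(p='/fliwo/rukund', c='prismuzi') => overwrote
! cabinet.newfold(p='/fliwo/prebi') => ok
! cabinet.carryto(s='/tuja', d='/fliwo/prebi') => ToolError: exists
! cabinet.inscribe(p='/fliwo/drebri', c='bre') => created
! cabinet.quote(p='/fliwo/rukund') => prismuzi
! cabinet.newfold(p='/fliwo/prebi/wobamp') => ok
! cabinet.peekin(p='/fliwo/prebi') => [wobamp/]
! cabinet.newfold(p='/fliwo/prebi/wobamp/slakowug') => ok
! cabinet.quote(p='/fliwo/drebri') => bre
! cabinet.peekin(p='/fliwo') => [drebri, pletu/, prebi/, rukund]

Answer: [drebri, pletu/, prebi/, rukund]


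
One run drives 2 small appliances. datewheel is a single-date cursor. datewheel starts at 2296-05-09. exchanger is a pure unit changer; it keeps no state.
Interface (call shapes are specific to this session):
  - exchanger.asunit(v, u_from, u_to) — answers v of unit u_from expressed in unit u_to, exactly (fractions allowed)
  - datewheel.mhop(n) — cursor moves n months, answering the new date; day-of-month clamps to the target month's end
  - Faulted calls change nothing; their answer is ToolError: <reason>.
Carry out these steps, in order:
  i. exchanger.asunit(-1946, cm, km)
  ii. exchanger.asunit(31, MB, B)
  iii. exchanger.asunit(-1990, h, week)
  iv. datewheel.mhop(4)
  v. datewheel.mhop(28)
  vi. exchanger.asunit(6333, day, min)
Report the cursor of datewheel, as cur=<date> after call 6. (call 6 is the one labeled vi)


Answer: cur=2299-01-09

Derivation:
Next I call exchanger.asunit passing v→-1946, u_from→cm, u_to→km, → -973/50000.
I try exchanger.asunit passing v→31, u_from→MB, u_to→B, → 31000000.
I invoke exchanger.asunit passing v→-1990, u_from→h, u_to→week, which returns -995/84.
I try datewheel.mhop passing n→4, giving 2296-09-09.
I call datewheel.mhop passing n→28: 2299-01-09.
Next I call exchanger.asunit passing v→6333, u_from→day, u_to→min, and observe 9119520.


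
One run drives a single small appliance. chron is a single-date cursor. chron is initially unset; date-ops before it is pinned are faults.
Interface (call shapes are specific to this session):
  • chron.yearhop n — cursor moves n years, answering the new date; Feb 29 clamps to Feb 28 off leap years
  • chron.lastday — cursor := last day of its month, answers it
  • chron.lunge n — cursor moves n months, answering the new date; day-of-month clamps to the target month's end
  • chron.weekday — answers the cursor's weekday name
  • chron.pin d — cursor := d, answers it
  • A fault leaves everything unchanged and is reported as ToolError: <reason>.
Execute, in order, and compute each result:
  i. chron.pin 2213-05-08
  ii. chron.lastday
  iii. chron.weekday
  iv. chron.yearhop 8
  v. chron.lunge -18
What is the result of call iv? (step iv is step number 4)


-> pin(d: 2213-05-08)
<- 2213-05-08
-> lastday()
<- 2213-05-31
-> weekday()
<- Monday
-> yearhop(n: 8)
<- 2221-05-31
-> lunge(n: -18)
<- 2219-11-30

Answer: 2221-05-31


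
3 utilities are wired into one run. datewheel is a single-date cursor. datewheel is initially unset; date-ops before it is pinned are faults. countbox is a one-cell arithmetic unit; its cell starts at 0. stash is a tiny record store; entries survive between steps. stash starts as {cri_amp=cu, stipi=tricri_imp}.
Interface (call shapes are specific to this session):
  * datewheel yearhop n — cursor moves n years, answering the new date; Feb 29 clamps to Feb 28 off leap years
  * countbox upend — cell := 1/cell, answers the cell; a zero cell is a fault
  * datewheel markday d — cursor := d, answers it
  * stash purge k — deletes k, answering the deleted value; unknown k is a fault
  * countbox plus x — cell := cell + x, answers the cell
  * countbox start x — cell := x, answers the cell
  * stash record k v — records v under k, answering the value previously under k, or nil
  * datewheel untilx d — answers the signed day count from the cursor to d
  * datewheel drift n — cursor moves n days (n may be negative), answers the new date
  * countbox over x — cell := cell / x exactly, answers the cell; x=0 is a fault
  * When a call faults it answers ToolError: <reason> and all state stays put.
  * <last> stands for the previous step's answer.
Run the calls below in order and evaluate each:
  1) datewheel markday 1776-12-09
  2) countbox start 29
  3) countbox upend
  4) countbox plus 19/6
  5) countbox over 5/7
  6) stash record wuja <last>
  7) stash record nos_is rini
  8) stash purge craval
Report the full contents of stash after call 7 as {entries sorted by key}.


Invoking datewheel markday using d: 1776-12-09, which returns 1776-12-09.
I use countbox start using x: 29, and see 29.
I use countbox upend, — result: 1/29.
Calling countbox plus using x: 19/6, and observe 557/174.
I use countbox over using x: 5/7, which returns 3899/870.
Invoking stash record using k: wuja, v: <last>, and see nil.
Then stash record using k: nos_is, v: rini, — result: nil.
I try stash purge using k: craval, and get ToolError: no such key craval.

Answer: {cri_amp=cu, nos_is=rini, stipi=tricri_imp, wuja=3899/870}


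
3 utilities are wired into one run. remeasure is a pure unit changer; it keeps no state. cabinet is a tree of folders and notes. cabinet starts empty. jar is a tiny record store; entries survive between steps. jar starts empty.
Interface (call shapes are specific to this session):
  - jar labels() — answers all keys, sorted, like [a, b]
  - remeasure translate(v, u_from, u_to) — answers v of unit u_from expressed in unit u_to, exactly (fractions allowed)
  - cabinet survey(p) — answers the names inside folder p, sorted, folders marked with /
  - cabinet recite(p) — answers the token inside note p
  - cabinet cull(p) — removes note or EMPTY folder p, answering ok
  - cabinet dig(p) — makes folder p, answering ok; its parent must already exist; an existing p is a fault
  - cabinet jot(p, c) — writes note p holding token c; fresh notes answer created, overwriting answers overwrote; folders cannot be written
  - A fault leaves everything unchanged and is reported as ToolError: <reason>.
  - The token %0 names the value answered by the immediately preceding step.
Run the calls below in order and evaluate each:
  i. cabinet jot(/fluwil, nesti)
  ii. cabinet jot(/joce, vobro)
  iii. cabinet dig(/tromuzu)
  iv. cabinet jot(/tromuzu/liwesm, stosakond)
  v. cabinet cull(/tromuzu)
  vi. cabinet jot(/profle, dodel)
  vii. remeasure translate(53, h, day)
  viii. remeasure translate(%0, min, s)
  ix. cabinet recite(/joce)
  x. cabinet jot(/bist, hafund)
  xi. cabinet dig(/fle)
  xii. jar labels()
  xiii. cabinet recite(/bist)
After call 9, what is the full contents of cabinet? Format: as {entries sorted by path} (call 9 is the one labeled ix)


Answer: {fluwil=nesti, joce=vobro, profle=dodel, tromuzu/, tromuzu/liwesm=stosakond}

Derivation:
$ cabinet jot p='/fluwil' c='nesti'
= created
$ cabinet jot p='/joce' c='vobro'
= created
$ cabinet dig p='/tromuzu'
= ok
$ cabinet jot p='/tromuzu/liwesm' c='stosakond'
= created
$ cabinet cull p='/tromuzu'
= ToolError: not empty
$ cabinet jot p='/profle' c='dodel'
= created
$ remeasure translate v='53' u_from='h' u_to='day'
= 53/24
$ remeasure translate v='%0' u_from='min' u_to='s'
= 265/2
$ cabinet recite p='/joce'
= vobro
$ cabinet jot p='/bist' c='hafund'
= created
$ cabinet dig p='/fle'
= ok
$ jar labels
= []
$ cabinet recite p='/bist'
= hafund


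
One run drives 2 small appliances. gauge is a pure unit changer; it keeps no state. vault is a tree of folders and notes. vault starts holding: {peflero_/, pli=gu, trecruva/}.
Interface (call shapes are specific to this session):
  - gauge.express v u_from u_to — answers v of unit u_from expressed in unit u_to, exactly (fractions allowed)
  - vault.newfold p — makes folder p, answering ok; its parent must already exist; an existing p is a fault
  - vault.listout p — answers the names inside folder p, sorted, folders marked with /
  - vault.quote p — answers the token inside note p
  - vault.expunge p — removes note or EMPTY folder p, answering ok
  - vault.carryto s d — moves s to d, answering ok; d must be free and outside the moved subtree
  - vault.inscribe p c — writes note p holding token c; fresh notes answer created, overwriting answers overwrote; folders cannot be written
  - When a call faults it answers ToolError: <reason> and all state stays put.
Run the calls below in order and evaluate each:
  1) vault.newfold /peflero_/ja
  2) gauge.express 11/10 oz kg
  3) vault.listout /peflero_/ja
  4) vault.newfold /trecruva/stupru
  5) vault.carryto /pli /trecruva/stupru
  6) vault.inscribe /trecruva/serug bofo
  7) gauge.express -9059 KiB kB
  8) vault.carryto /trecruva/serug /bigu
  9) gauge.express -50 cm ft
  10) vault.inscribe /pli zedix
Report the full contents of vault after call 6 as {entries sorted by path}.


Answer: {peflero_/, peflero_/ja/, pli=gu, trecruva/, trecruva/serug=bofo, trecruva/stupru/}

Derivation:
$ vault.newfold /peflero_/ja
= ok
$ gauge.express 11/10 oz kg
= 498951607/16000000000
$ vault.listout /peflero_/ja
= []
$ vault.newfold /trecruva/stupru
= ok
$ vault.carryto /pli /trecruva/stupru
= ToolError: exists
$ vault.inscribe /trecruva/serug bofo
= created
$ gauge.express -9059 KiB kB
= -1159552/125
$ vault.carryto /trecruva/serug /bigu
= ok
$ gauge.express -50 cm ft
= -625/381
$ vault.inscribe /pli zedix
= overwrote
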